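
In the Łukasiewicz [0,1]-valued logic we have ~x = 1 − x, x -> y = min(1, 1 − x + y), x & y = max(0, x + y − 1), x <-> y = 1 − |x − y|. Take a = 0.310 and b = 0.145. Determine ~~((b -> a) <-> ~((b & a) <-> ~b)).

b -> a = min(1, 1 − 0.145 + 0.310) = min(1, 1.165) = 1.000
b & a = max(0, 0.145 + 0.310 − 1) = max(0, -0.545) = 0.000
~b = 1 − 0.145 = 0.855
(b & a) <-> ~b = 1 − |0.000 − 0.855| = 1 − 0.855 = 0.145
~((b & a) <-> ~b) = 1 − 0.145 = 0.855
(b -> a) <-> ~((b & a) <-> ~b) = 1 − |1.000 − 0.855| = 1 − 0.145 = 0.855
~((b -> a) <-> ~((b & a) <-> ~b)) = 1 − 0.855 = 0.145
~~((b -> a) <-> ~((b & a) <-> ~b)) = 1 − 0.145 = 0.855

0.855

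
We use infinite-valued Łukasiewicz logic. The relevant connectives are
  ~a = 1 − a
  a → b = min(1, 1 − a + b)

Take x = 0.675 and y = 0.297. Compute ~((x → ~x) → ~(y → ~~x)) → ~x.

0.675

~x = 1 − 0.675 = 0.325
x → ~x = min(1, 1 − 0.675 + 0.325) = min(1, 0.650) = 0.650
~~x = 1 − 0.325 = 0.675
y → ~~x = min(1, 1 − 0.297 + 0.675) = min(1, 1.378) = 1.000
~(y → ~~x) = 1 − 1.000 = 0.000
(x → ~x) → ~(y → ~~x) = min(1, 1 − 0.650 + 0.000) = min(1, 0.350) = 0.350
~((x → ~x) → ~(y → ~~x)) = 1 − 0.350 = 0.650
~((x → ~x) → ~(y → ~~x)) → ~x = min(1, 1 − 0.650 + 0.325) = min(1, 0.675) = 0.675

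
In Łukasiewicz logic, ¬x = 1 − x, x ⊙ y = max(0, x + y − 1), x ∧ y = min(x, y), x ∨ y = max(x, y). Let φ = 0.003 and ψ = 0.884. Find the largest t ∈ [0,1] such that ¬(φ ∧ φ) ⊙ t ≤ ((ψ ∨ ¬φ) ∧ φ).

0.006

φ ∧ φ = min(0.003, 0.003) = 0.003
¬(φ ∧ φ) = 1 − 0.003 = 0.997
So the left factor is ¬(φ ∧ φ) = 0.997.
¬φ = 1 − 0.003 = 0.997
ψ ∨ ¬φ = max(0.884, 0.997) = 0.997
(ψ ∨ ¬φ) ∧ φ = min(0.997, 0.003) = 0.003
So the right-hand bound is (ψ ∨ ¬φ) ∧ φ = 0.003.
The residuum of the Łukasiewicz t-norm gives the supremum: min(1, 1 − 0.997 + 0.003).
1 − 0.997 + 0.003 = 0.006, so t = min(1, 0.006) = 0.006.
Check: 0.997 ⊙ 0.006 = max(0, 0.003) = 0.003 ≤ 0.003.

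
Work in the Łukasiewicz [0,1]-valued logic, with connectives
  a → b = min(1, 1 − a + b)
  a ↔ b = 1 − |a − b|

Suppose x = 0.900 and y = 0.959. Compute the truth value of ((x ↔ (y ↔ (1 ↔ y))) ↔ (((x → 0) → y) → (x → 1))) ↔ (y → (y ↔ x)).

1 ↔ y = 1 − |1.000 − 0.959| = 1 − 0.041 = 0.959
y ↔ (1 ↔ y) = 1 − |0.959 − 0.959| = 1 − 0.000 = 1.000
x ↔ (y ↔ (1 ↔ y)) = 1 − |0.900 − 1.000| = 1 − 0.100 = 0.900
x → 0 = min(1, 1 − 0.900 + 0.000) = min(1, 0.100) = 0.100
(x → 0) → y = min(1, 1 − 0.100 + 0.959) = min(1, 1.859) = 1.000
x → 1 = min(1, 1 − 0.900 + 1.000) = min(1, 1.100) = 1.000
((x → 0) → y) → (x → 1) = min(1, 1 − 1.000 + 1.000) = min(1, 1.000) = 1.000
(x ↔ (y ↔ (1 ↔ y))) ↔ (((x → 0) → y) → (x → 1)) = 1 − |0.900 − 1.000| = 1 − 0.100 = 0.900
y ↔ x = 1 − |0.959 − 0.900| = 1 − 0.059 = 0.941
y → (y ↔ x) = min(1, 1 − 0.959 + 0.941) = min(1, 0.982) = 0.982
((x ↔ (y ↔ (1 ↔ y))) ↔ (((x → 0) → y) → (x → 1))) ↔ (y → (y ↔ x)) = 1 − |0.900 − 0.982| = 1 − 0.082 = 0.918

0.918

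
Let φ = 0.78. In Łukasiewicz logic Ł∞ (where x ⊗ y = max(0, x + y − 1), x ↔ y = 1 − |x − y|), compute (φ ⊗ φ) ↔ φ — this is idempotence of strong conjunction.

0.78

φ ⊗ φ = max(0, 0.78 + 0.78 − 1) = max(0, 0.56) = 0.56
(φ ⊗ φ) ↔ φ = 1 − |0.56 − 0.78| = 1 − 0.22 = 0.78
(The value 0.78 < 1 shows this instance is not satisfied; fails in Ł∞ since a ⊗ a = max(0, 2a−1) ≠ a in general.)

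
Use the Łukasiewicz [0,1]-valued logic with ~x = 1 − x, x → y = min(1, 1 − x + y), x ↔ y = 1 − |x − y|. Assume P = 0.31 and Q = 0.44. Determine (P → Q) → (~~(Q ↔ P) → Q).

0.57

P → Q = min(1, 1 − 0.31 + 0.44) = min(1, 1.13) = 1.00
Q ↔ P = 1 − |0.44 − 0.31| = 1 − 0.13 = 0.87
~(Q ↔ P) = 1 − 0.87 = 0.13
~~(Q ↔ P) = 1 − 0.13 = 0.87
~~(Q ↔ P) → Q = min(1, 1 − 0.87 + 0.44) = min(1, 0.57) = 0.57
(P → Q) → (~~(Q ↔ P) → Q) = min(1, 1 − 1.00 + 0.57) = min(1, 0.57) = 0.57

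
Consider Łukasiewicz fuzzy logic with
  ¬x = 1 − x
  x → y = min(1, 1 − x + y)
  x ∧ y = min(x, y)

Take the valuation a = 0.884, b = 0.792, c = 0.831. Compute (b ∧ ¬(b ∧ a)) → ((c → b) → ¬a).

b ∧ a = min(0.792, 0.884) = 0.792
¬(b ∧ a) = 1 − 0.792 = 0.208
b ∧ ¬(b ∧ a) = min(0.792, 0.208) = 0.208
c → b = min(1, 1 − 0.831 + 0.792) = min(1, 0.961) = 0.961
¬a = 1 − 0.884 = 0.116
(c → b) → ¬a = min(1, 1 − 0.961 + 0.116) = min(1, 0.155) = 0.155
(b ∧ ¬(b ∧ a)) → ((c → b) → ¬a) = min(1, 1 − 0.208 + 0.155) = min(1, 0.947) = 0.947

0.947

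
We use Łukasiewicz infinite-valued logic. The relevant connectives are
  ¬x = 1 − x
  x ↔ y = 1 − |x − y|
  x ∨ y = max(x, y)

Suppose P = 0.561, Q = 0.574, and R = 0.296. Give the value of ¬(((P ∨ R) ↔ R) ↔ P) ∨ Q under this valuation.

0.574

P ∨ R = max(0.561, 0.296) = 0.561
(P ∨ R) ↔ R = 1 − |0.561 − 0.296| = 1 − 0.265 = 0.735
((P ∨ R) ↔ R) ↔ P = 1 − |0.735 − 0.561| = 1 − 0.174 = 0.826
¬(((P ∨ R) ↔ R) ↔ P) = 1 − 0.826 = 0.174
¬(((P ∨ R) ↔ R) ↔ P) ∨ Q = max(0.174, 0.574) = 0.574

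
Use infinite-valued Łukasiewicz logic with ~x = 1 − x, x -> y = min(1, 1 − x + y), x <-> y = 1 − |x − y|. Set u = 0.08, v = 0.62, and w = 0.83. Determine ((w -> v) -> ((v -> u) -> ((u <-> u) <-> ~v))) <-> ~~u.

0.08

w -> v = min(1, 1 − 0.83 + 0.62) = min(1, 0.79) = 0.79
v -> u = min(1, 1 − 0.62 + 0.08) = min(1, 0.46) = 0.46
u <-> u = 1 − |0.08 − 0.08| = 1 − 0.00 = 1.00
~v = 1 − 0.62 = 0.38
(u <-> u) <-> ~v = 1 − |1.00 − 0.38| = 1 − 0.62 = 0.38
(v -> u) -> ((u <-> u) <-> ~v) = min(1, 1 − 0.46 + 0.38) = min(1, 0.92) = 0.92
(w -> v) -> ((v -> u) -> ((u <-> u) <-> ~v)) = min(1, 1 − 0.79 + 0.92) = min(1, 1.13) = 1.00
~u = 1 − 0.08 = 0.92
~~u = 1 − 0.92 = 0.08
((w -> v) -> ((v -> u) -> ((u <-> u) <-> ~v))) <-> ~~u = 1 − |1.00 − 0.08| = 1 − 0.92 = 0.08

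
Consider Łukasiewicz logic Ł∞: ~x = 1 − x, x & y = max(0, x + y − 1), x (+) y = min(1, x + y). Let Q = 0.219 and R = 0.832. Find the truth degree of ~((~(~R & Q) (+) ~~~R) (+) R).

0.000

~R = 1 − 0.832 = 0.168
~R & Q = max(0, 0.168 + 0.219 − 1) = max(0, -0.613) = 0.000
~(~R & Q) = 1 − 0.000 = 1.000
~~R = 1 − 0.168 = 0.832
~~~R = 1 − 0.832 = 0.168
~(~R & Q) (+) ~~~R = min(1, 1.000 + 0.168) = min(1, 1.168) = 1.000
(~(~R & Q) (+) ~~~R) (+) R = min(1, 1.000 + 0.832) = min(1, 1.832) = 1.000
~((~(~R & Q) (+) ~~~R) (+) R) = 1 − 1.000 = 0.000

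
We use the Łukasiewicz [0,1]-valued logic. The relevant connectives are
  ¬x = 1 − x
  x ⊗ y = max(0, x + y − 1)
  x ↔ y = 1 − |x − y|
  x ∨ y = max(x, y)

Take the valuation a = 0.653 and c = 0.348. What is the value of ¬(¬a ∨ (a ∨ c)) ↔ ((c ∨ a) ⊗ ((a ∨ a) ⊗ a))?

¬a = 1 − 0.653 = 0.347
a ∨ c = max(0.653, 0.348) = 0.653
¬a ∨ (a ∨ c) = max(0.347, 0.653) = 0.653
¬(¬a ∨ (a ∨ c)) = 1 − 0.653 = 0.347
c ∨ a = max(0.348, 0.653) = 0.653
a ∨ a = max(0.653, 0.653) = 0.653
(a ∨ a) ⊗ a = max(0, 0.653 + 0.653 − 1) = max(0, 0.306) = 0.306
(c ∨ a) ⊗ ((a ∨ a) ⊗ a) = max(0, 0.653 + 0.306 − 1) = max(0, -0.041) = 0.000
¬(¬a ∨ (a ∨ c)) ↔ ((c ∨ a) ⊗ ((a ∨ a) ⊗ a)) = 1 − |0.347 − 0.000| = 1 − 0.347 = 0.653

0.653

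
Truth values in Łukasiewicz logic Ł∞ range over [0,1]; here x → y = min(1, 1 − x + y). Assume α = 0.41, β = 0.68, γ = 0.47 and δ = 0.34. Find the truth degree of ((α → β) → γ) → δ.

0.87

α → β = min(1, 1 − 0.41 + 0.68) = min(1, 1.27) = 1.00
(α → β) → γ = min(1, 1 − 1.00 + 0.47) = min(1, 0.47) = 0.47
((α → β) → γ) → δ = min(1, 1 − 0.47 + 0.34) = min(1, 0.87) = 0.87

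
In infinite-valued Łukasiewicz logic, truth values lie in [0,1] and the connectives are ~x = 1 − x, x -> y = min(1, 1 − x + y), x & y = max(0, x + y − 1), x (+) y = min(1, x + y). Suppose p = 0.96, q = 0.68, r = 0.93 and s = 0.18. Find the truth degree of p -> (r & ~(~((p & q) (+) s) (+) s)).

p & q = max(0, 0.96 + 0.68 − 1) = max(0, 0.64) = 0.64
(p & q) (+) s = min(1, 0.64 + 0.18) = min(1, 0.82) = 0.82
~((p & q) (+) s) = 1 − 0.82 = 0.18
~((p & q) (+) s) (+) s = min(1, 0.18 + 0.18) = min(1, 0.36) = 0.36
~(~((p & q) (+) s) (+) s) = 1 − 0.36 = 0.64
r & ~(~((p & q) (+) s) (+) s) = max(0, 0.93 + 0.64 − 1) = max(0, 0.57) = 0.57
p -> (r & ~(~((p & q) (+) s) (+) s)) = min(1, 1 − 0.96 + 0.57) = min(1, 0.61) = 0.61

0.61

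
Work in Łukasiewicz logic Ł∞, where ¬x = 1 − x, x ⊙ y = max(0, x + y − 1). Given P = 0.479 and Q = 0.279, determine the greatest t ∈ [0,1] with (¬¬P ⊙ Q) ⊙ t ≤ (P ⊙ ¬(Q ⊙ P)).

1.000

¬P = 1 − 0.479 = 0.521
¬¬P = 1 − 0.521 = 0.479
¬¬P ⊙ Q = max(0, 0.479 + 0.279 − 1) = max(0, -0.242) = 0.000
So the left factor is ¬¬P ⊙ Q = 0.000.
Q ⊙ P = max(0, 0.279 + 0.479 − 1) = max(0, -0.242) = 0.000
¬(Q ⊙ P) = 1 − 0.000 = 1.000
P ⊙ ¬(Q ⊙ P) = max(0, 0.479 + 1.000 − 1) = max(0, 0.479) = 0.479
So the right-hand bound is P ⊙ ¬(Q ⊙ P) = 0.479.
The residuum of the Łukasiewicz t-norm gives the supremum: min(1, 1 − 0.000 + 0.479).
1 − 0.000 + 0.479 = 1.479, so t = min(1, 1.479) = 1.000.
Check: 0.000 ⊙ 1.000 = max(0, 0.000) = 0.000 ≤ 0.479.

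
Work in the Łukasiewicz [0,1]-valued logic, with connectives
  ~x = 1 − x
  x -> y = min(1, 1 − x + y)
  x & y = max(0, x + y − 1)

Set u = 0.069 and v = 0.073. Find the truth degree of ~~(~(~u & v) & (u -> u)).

0.996

~u = 1 − 0.069 = 0.931
~u & v = max(0, 0.931 + 0.073 − 1) = max(0, 0.004) = 0.004
~(~u & v) = 1 − 0.004 = 0.996
u -> u = min(1, 1 − 0.069 + 0.069) = min(1, 1.000) = 1.000
~(~u & v) & (u -> u) = max(0, 0.996 + 1.000 − 1) = max(0, 0.996) = 0.996
~(~(~u & v) & (u -> u)) = 1 − 0.996 = 0.004
~~(~(~u & v) & (u -> u)) = 1 − 0.004 = 0.996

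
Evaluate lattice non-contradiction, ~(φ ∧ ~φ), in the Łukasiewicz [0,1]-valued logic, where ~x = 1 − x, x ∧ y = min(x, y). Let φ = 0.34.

0.66

~φ = 1 − 0.34 = 0.66
φ ∧ ~φ = min(0.34, 0.66) = 0.34
~(φ ∧ ~φ) = 1 − 0.34 = 0.66
(The value 0.66 < 1 shows this instance is not satisfied; not a Ł∞-tautology — its value is 1 − min(a, 1−a).)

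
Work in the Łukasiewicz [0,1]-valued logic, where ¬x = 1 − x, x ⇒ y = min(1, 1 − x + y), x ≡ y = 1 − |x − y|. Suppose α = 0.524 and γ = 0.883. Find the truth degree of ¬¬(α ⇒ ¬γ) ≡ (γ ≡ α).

0.952

¬γ = 1 − 0.883 = 0.117
α ⇒ ¬γ = min(1, 1 − 0.524 + 0.117) = min(1, 0.593) = 0.593
¬(α ⇒ ¬γ) = 1 − 0.593 = 0.407
¬¬(α ⇒ ¬γ) = 1 − 0.407 = 0.593
γ ≡ α = 1 − |0.883 − 0.524| = 1 − 0.359 = 0.641
¬¬(α ⇒ ¬γ) ≡ (γ ≡ α) = 1 − |0.593 − 0.641| = 1 − 0.048 = 0.952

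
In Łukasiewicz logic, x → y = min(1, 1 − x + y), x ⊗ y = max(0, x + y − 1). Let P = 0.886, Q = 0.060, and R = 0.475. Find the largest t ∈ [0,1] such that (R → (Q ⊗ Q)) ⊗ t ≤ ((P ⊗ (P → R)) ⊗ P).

Q ⊗ Q = max(0, 0.060 + 0.060 − 1) = max(0, -0.880) = 0.000
R → (Q ⊗ Q) = min(1, 1 − 0.475 + 0.000) = min(1, 0.525) = 0.525
So the left factor is R → (Q ⊗ Q) = 0.525.
P → R = min(1, 1 − 0.886 + 0.475) = min(1, 0.589) = 0.589
P ⊗ (P → R) = max(0, 0.886 + 0.589 − 1) = max(0, 0.475) = 0.475
(P ⊗ (P → R)) ⊗ P = max(0, 0.475 + 0.886 − 1) = max(0, 0.361) = 0.361
So the right-hand bound is (P ⊗ (P → R)) ⊗ P = 0.361.
The residuum of the Łukasiewicz t-norm gives the supremum: min(1, 1 − 0.525 + 0.361).
1 − 0.525 + 0.361 = 0.836, so t = min(1, 0.836) = 0.836.
Check: 0.525 ⊗ 0.836 = max(0, 0.361) = 0.361 ≤ 0.361.

0.836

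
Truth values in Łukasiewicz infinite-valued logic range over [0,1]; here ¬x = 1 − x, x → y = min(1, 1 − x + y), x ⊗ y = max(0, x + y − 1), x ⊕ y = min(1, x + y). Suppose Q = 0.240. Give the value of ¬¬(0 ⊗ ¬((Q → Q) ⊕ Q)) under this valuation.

Q → Q = min(1, 1 − 0.240 + 0.240) = min(1, 1.000) = 1.000
(Q → Q) ⊕ Q = min(1, 1.000 + 0.240) = min(1, 1.240) = 1.000
¬((Q → Q) ⊕ Q) = 1 − 1.000 = 0.000
0 ⊗ ¬((Q → Q) ⊕ Q) = max(0, 0.000 + 0.000 − 1) = max(0, -1.000) = 0.000
¬(0 ⊗ ¬((Q → Q) ⊕ Q)) = 1 − 0.000 = 1.000
¬¬(0 ⊗ ¬((Q → Q) ⊕ Q)) = 1 − 1.000 = 0.000

0.000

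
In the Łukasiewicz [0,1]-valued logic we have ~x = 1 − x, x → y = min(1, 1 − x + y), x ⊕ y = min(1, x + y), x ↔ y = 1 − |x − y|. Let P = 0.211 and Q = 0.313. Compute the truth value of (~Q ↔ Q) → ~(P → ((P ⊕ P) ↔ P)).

0.374

~Q = 1 − 0.313 = 0.687
~Q ↔ Q = 1 − |0.687 − 0.313| = 1 − 0.374 = 0.626
P ⊕ P = min(1, 0.211 + 0.211) = min(1, 0.422) = 0.422
(P ⊕ P) ↔ P = 1 − |0.422 − 0.211| = 1 − 0.211 = 0.789
P → ((P ⊕ P) ↔ P) = min(1, 1 − 0.211 + 0.789) = min(1, 1.578) = 1.000
~(P → ((P ⊕ P) ↔ P)) = 1 − 1.000 = 0.000
(~Q ↔ Q) → ~(P → ((P ⊕ P) ↔ P)) = min(1, 1 − 0.626 + 0.000) = min(1, 0.374) = 0.374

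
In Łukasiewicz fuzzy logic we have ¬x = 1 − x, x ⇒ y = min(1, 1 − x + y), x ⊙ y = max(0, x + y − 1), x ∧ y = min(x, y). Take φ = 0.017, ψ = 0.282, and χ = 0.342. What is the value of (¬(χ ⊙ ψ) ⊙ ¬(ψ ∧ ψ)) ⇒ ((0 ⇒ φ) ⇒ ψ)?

χ ⊙ ψ = max(0, 0.342 + 0.282 − 1) = max(0, -0.376) = 0.000
¬(χ ⊙ ψ) = 1 − 0.000 = 1.000
ψ ∧ ψ = min(0.282, 0.282) = 0.282
¬(ψ ∧ ψ) = 1 − 0.282 = 0.718
¬(χ ⊙ ψ) ⊙ ¬(ψ ∧ ψ) = max(0, 1.000 + 0.718 − 1) = max(0, 0.718) = 0.718
0 ⇒ φ = min(1, 1 − 0.000 + 0.017) = min(1, 1.017) = 1.000
(0 ⇒ φ) ⇒ ψ = min(1, 1 − 1.000 + 0.282) = min(1, 0.282) = 0.282
(¬(χ ⊙ ψ) ⊙ ¬(ψ ∧ ψ)) ⇒ ((0 ⇒ φ) ⇒ ψ) = min(1, 1 − 0.718 + 0.282) = min(1, 0.564) = 0.564

0.564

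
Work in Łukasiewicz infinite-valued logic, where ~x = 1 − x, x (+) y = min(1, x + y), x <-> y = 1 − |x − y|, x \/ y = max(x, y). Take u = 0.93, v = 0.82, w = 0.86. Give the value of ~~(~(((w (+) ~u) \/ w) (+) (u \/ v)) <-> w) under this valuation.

0.14

~u = 1 − 0.93 = 0.07
w (+) ~u = min(1, 0.86 + 0.07) = min(1, 0.93) = 0.93
(w (+) ~u) \/ w = max(0.93, 0.86) = 0.93
u \/ v = max(0.93, 0.82) = 0.93
((w (+) ~u) \/ w) (+) (u \/ v) = min(1, 0.93 + 0.93) = min(1, 1.86) = 1.00
~(((w (+) ~u) \/ w) (+) (u \/ v)) = 1 − 1.00 = 0.00
~(((w (+) ~u) \/ w) (+) (u \/ v)) <-> w = 1 − |0.00 − 0.86| = 1 − 0.86 = 0.14
~(~(((w (+) ~u) \/ w) (+) (u \/ v)) <-> w) = 1 − 0.14 = 0.86
~~(~(((w (+) ~u) \/ w) (+) (u \/ v)) <-> w) = 1 − 0.86 = 0.14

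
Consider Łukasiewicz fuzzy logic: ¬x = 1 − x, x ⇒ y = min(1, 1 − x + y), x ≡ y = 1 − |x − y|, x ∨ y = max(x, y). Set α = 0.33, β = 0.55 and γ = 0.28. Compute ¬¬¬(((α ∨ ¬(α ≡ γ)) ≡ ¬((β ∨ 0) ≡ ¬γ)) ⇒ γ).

0.56

α ≡ γ = 1 − |0.33 − 0.28| = 1 − 0.05 = 0.95
¬(α ≡ γ) = 1 − 0.95 = 0.05
α ∨ ¬(α ≡ γ) = max(0.33, 0.05) = 0.33
β ∨ 0 = max(0.55, 0.00) = 0.55
¬γ = 1 − 0.28 = 0.72
(β ∨ 0) ≡ ¬γ = 1 − |0.55 − 0.72| = 1 − 0.17 = 0.83
¬((β ∨ 0) ≡ ¬γ) = 1 − 0.83 = 0.17
(α ∨ ¬(α ≡ γ)) ≡ ¬((β ∨ 0) ≡ ¬γ) = 1 − |0.33 − 0.17| = 1 − 0.16 = 0.84
((α ∨ ¬(α ≡ γ)) ≡ ¬((β ∨ 0) ≡ ¬γ)) ⇒ γ = min(1, 1 − 0.84 + 0.28) = min(1, 0.44) = 0.44
¬(((α ∨ ¬(α ≡ γ)) ≡ ¬((β ∨ 0) ≡ ¬γ)) ⇒ γ) = 1 − 0.44 = 0.56
¬¬(((α ∨ ¬(α ≡ γ)) ≡ ¬((β ∨ 0) ≡ ¬γ)) ⇒ γ) = 1 − 0.56 = 0.44
¬¬¬(((α ∨ ¬(α ≡ γ)) ≡ ¬((β ∨ 0) ≡ ¬γ)) ⇒ γ) = 1 − 0.44 = 0.56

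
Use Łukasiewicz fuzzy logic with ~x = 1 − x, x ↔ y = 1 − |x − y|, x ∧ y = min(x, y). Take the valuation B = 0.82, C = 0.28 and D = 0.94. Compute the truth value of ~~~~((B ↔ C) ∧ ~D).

B ↔ C = 1 − |0.82 − 0.28| = 1 − 0.54 = 0.46
~D = 1 − 0.94 = 0.06
(B ↔ C) ∧ ~D = min(0.46, 0.06) = 0.06
~((B ↔ C) ∧ ~D) = 1 − 0.06 = 0.94
~~((B ↔ C) ∧ ~D) = 1 − 0.94 = 0.06
~~~((B ↔ C) ∧ ~D) = 1 − 0.06 = 0.94
~~~~((B ↔ C) ∧ ~D) = 1 − 0.94 = 0.06

0.06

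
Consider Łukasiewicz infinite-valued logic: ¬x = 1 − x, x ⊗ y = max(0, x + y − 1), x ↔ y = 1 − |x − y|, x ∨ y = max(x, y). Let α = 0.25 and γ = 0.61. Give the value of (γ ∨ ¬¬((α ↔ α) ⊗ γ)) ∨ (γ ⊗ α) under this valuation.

0.61

α ↔ α = 1 − |0.25 − 0.25| = 1 − 0.00 = 1.00
(α ↔ α) ⊗ γ = max(0, 1.00 + 0.61 − 1) = max(0, 0.61) = 0.61
¬((α ↔ α) ⊗ γ) = 1 − 0.61 = 0.39
¬¬((α ↔ α) ⊗ γ) = 1 − 0.39 = 0.61
γ ∨ ¬¬((α ↔ α) ⊗ γ) = max(0.61, 0.61) = 0.61
γ ⊗ α = max(0, 0.61 + 0.25 − 1) = max(0, -0.14) = 0.00
(γ ∨ ¬¬((α ↔ α) ⊗ γ)) ∨ (γ ⊗ α) = max(0.61, 0.00) = 0.61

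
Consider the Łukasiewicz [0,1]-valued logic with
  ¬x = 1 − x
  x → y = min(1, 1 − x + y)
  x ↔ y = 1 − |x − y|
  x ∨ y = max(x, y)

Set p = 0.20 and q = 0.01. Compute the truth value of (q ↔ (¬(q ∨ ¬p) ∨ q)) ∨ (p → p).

¬p = 1 − 0.20 = 0.80
q ∨ ¬p = max(0.01, 0.80) = 0.80
¬(q ∨ ¬p) = 1 − 0.80 = 0.20
¬(q ∨ ¬p) ∨ q = max(0.20, 0.01) = 0.20
q ↔ (¬(q ∨ ¬p) ∨ q) = 1 − |0.01 − 0.20| = 1 − 0.19 = 0.81
p → p = min(1, 1 − 0.20 + 0.20) = min(1, 1.00) = 1.00
(q ↔ (¬(q ∨ ¬p) ∨ q)) ∨ (p → p) = max(0.81, 1.00) = 1.00

1.00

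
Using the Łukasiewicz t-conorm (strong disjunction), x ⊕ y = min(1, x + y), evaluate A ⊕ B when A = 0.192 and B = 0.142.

0.334

A ⊕ B = min(1, 0.192 + 0.142) = min(1, 0.334) = 0.334
For comparison, the Gödel t-conorm max(x, y) would give 0.192.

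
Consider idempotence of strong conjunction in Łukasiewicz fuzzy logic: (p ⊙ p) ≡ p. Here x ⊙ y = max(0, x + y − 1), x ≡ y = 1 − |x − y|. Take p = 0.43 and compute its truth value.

p ⊙ p = max(0, 0.43 + 0.43 − 1) = max(0, -0.14) = 0.00
(p ⊙ p) ≡ p = 1 − |0.00 − 0.43| = 1 − 0.43 = 0.57
(The value 0.57 < 1 shows this instance is not satisfied; fails in Ł∞ since a ⊗ a = max(0, 2a−1) ≠ a in general.)

0.57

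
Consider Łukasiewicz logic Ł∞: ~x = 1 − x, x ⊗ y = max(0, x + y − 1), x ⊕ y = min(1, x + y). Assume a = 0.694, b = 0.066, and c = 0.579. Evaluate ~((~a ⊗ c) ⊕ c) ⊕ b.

0.487

~a = 1 − 0.694 = 0.306
~a ⊗ c = max(0, 0.306 + 0.579 − 1) = max(0, -0.115) = 0.000
(~a ⊗ c) ⊕ c = min(1, 0.000 + 0.579) = min(1, 0.579) = 0.579
~((~a ⊗ c) ⊕ c) = 1 − 0.579 = 0.421
~((~a ⊗ c) ⊕ c) ⊕ b = min(1, 0.421 + 0.066) = min(1, 0.487) = 0.487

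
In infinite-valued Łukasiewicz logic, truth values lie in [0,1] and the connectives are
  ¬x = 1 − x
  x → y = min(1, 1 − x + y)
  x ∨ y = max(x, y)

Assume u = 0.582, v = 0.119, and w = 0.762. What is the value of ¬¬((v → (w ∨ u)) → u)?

w ∨ u = max(0.762, 0.582) = 0.762
v → (w ∨ u) = min(1, 1 − 0.119 + 0.762) = min(1, 1.643) = 1.000
(v → (w ∨ u)) → u = min(1, 1 − 1.000 + 0.582) = min(1, 0.582) = 0.582
¬((v → (w ∨ u)) → u) = 1 − 0.582 = 0.418
¬¬((v → (w ∨ u)) → u) = 1 − 0.418 = 0.582

0.582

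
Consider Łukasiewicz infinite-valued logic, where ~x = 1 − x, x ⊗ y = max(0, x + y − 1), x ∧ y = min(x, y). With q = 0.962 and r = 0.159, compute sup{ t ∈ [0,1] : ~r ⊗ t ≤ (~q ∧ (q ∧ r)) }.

0.197

~r = 1 − 0.159 = 0.841
So the left factor is ~r = 0.841.
~q = 1 − 0.962 = 0.038
q ∧ r = min(0.962, 0.159) = 0.159
~q ∧ (q ∧ r) = min(0.038, 0.159) = 0.038
So the right-hand bound is ~q ∧ (q ∧ r) = 0.038.
The residuum of the Łukasiewicz t-norm gives the supremum: min(1, 1 − 0.841 + 0.038).
1 − 0.841 + 0.038 = 0.197, so t = min(1, 0.197) = 0.197.
Check: 0.841 ⊗ 0.197 = max(0, 0.038) = 0.038 ≤ 0.038.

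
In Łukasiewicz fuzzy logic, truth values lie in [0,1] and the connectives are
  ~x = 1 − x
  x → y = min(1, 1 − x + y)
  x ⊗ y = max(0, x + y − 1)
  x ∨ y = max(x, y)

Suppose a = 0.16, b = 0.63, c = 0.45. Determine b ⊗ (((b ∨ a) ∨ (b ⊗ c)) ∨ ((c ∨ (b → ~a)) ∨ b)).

0.63

b ∨ a = max(0.63, 0.16) = 0.63
b ⊗ c = max(0, 0.63 + 0.45 − 1) = max(0, 0.08) = 0.08
(b ∨ a) ∨ (b ⊗ c) = max(0.63, 0.08) = 0.63
~a = 1 − 0.16 = 0.84
b → ~a = min(1, 1 − 0.63 + 0.84) = min(1, 1.21) = 1.00
c ∨ (b → ~a) = max(0.45, 1.00) = 1.00
(c ∨ (b → ~a)) ∨ b = max(1.00, 0.63) = 1.00
((b ∨ a) ∨ (b ⊗ c)) ∨ ((c ∨ (b → ~a)) ∨ b) = max(0.63, 1.00) = 1.00
b ⊗ (((b ∨ a) ∨ (b ⊗ c)) ∨ ((c ∨ (b → ~a)) ∨ b)) = max(0, 0.63 + 1.00 − 1) = max(0, 0.63) = 0.63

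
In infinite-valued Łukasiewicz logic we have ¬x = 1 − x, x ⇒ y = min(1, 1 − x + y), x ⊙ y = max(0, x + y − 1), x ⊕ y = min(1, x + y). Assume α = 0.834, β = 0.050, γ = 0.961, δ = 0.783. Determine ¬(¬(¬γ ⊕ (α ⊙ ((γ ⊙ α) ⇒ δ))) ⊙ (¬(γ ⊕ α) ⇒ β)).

¬γ = 1 − 0.961 = 0.039
γ ⊙ α = max(0, 0.961 + 0.834 − 1) = max(0, 0.795) = 0.795
(γ ⊙ α) ⇒ δ = min(1, 1 − 0.795 + 0.783) = min(1, 0.988) = 0.988
α ⊙ ((γ ⊙ α) ⇒ δ) = max(0, 0.834 + 0.988 − 1) = max(0, 0.822) = 0.822
¬γ ⊕ (α ⊙ ((γ ⊙ α) ⇒ δ)) = min(1, 0.039 + 0.822) = min(1, 0.861) = 0.861
¬(¬γ ⊕ (α ⊙ ((γ ⊙ α) ⇒ δ))) = 1 − 0.861 = 0.139
γ ⊕ α = min(1, 0.961 + 0.834) = min(1, 1.795) = 1.000
¬(γ ⊕ α) = 1 − 1.000 = 0.000
¬(γ ⊕ α) ⇒ β = min(1, 1 − 0.000 + 0.050) = min(1, 1.050) = 1.000
¬(¬γ ⊕ (α ⊙ ((γ ⊙ α) ⇒ δ))) ⊙ (¬(γ ⊕ α) ⇒ β) = max(0, 0.139 + 1.000 − 1) = max(0, 0.139) = 0.139
¬(¬(¬γ ⊕ (α ⊙ ((γ ⊙ α) ⇒ δ))) ⊙ (¬(γ ⊕ α) ⇒ β)) = 1 − 0.139 = 0.861

0.861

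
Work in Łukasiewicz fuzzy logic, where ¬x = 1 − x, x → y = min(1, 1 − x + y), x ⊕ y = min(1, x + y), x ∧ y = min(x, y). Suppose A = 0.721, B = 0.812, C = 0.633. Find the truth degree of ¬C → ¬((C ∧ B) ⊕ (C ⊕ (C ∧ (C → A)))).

¬C = 1 − 0.633 = 0.367
C ∧ B = min(0.633, 0.812) = 0.633
C → A = min(1, 1 − 0.633 + 0.721) = min(1, 1.088) = 1.000
C ∧ (C → A) = min(0.633, 1.000) = 0.633
C ⊕ (C ∧ (C → A)) = min(1, 0.633 + 0.633) = min(1, 1.266) = 1.000
(C ∧ B) ⊕ (C ⊕ (C ∧ (C → A))) = min(1, 0.633 + 1.000) = min(1, 1.633) = 1.000
¬((C ∧ B) ⊕ (C ⊕ (C ∧ (C → A)))) = 1 − 1.000 = 0.000
¬C → ¬((C ∧ B) ⊕ (C ⊕ (C ∧ (C → A)))) = min(1, 1 − 0.367 + 0.000) = min(1, 0.633) = 0.633

0.633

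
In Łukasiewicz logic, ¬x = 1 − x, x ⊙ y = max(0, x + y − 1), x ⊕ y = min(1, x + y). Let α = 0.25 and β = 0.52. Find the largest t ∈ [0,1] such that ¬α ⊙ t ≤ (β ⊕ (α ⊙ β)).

¬α = 1 − 0.25 = 0.75
So the left factor is ¬α = 0.75.
α ⊙ β = max(0, 0.25 + 0.52 − 1) = max(0, -0.23) = 0.00
β ⊕ (α ⊙ β) = min(1, 0.52 + 0.00) = min(1, 0.52) = 0.52
So the right-hand bound is β ⊕ (α ⊙ β) = 0.52.
The residuum of the Łukasiewicz t-norm gives the supremum: min(1, 1 − 0.75 + 0.52).
1 − 0.75 + 0.52 = 0.77, so t = min(1, 0.77) = 0.77.
Check: 0.75 ⊙ 0.77 = max(0, 0.52) = 0.52 ≤ 0.52.

0.77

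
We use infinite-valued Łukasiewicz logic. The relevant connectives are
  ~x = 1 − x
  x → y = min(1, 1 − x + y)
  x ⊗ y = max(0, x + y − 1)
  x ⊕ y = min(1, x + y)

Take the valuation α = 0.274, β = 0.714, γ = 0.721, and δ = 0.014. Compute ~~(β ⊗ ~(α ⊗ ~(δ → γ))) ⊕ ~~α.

δ → γ = min(1, 1 − 0.014 + 0.721) = min(1, 1.707) = 1.000
~(δ → γ) = 1 − 1.000 = 0.000
α ⊗ ~(δ → γ) = max(0, 0.274 + 0.000 − 1) = max(0, -0.726) = 0.000
~(α ⊗ ~(δ → γ)) = 1 − 0.000 = 1.000
β ⊗ ~(α ⊗ ~(δ → γ)) = max(0, 0.714 + 1.000 − 1) = max(0, 0.714) = 0.714
~(β ⊗ ~(α ⊗ ~(δ → γ))) = 1 − 0.714 = 0.286
~~(β ⊗ ~(α ⊗ ~(δ → γ))) = 1 − 0.286 = 0.714
~α = 1 − 0.274 = 0.726
~~α = 1 − 0.726 = 0.274
~~(β ⊗ ~(α ⊗ ~(δ → γ))) ⊕ ~~α = min(1, 0.714 + 0.274) = min(1, 0.988) = 0.988

0.988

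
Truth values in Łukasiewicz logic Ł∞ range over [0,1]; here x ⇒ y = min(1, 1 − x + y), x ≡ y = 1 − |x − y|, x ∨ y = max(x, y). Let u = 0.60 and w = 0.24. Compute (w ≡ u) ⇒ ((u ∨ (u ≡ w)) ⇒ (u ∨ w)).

1.00

w ≡ u = 1 − |0.24 − 0.60| = 1 − 0.36 = 0.64
u ≡ w = 1 − |0.60 − 0.24| = 1 − 0.36 = 0.64
u ∨ (u ≡ w) = max(0.60, 0.64) = 0.64
u ∨ w = max(0.60, 0.24) = 0.60
(u ∨ (u ≡ w)) ⇒ (u ∨ w) = min(1, 1 − 0.64 + 0.60) = min(1, 0.96) = 0.96
(w ≡ u) ⇒ ((u ∨ (u ≡ w)) ⇒ (u ∨ w)) = min(1, 1 − 0.64 + 0.96) = min(1, 1.32) = 1.00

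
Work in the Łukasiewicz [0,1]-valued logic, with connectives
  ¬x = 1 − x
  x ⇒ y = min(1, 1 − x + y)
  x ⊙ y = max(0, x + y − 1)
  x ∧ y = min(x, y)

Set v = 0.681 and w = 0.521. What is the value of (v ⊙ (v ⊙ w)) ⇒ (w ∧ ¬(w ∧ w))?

1.000

v ⊙ w = max(0, 0.681 + 0.521 − 1) = max(0, 0.202) = 0.202
v ⊙ (v ⊙ w) = max(0, 0.681 + 0.202 − 1) = max(0, -0.117) = 0.000
w ∧ w = min(0.521, 0.521) = 0.521
¬(w ∧ w) = 1 − 0.521 = 0.479
w ∧ ¬(w ∧ w) = min(0.521, 0.479) = 0.479
(v ⊙ (v ⊙ w)) ⇒ (w ∧ ¬(w ∧ w)) = min(1, 1 − 0.000 + 0.479) = min(1, 1.479) = 1.000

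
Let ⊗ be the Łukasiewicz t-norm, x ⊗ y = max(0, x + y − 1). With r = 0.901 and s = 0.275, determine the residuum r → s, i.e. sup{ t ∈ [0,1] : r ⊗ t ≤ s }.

0.374

The residuum of the Łukasiewicz t-norm gives the supremum: min(1, 1 − 0.901 + 0.275).
1 − 0.901 + 0.275 = 0.374, so t = min(1, 0.374) = 0.374.
Check: 0.901 ⊗ 0.374 = max(0, 0.275) = 0.275 ≤ 0.275.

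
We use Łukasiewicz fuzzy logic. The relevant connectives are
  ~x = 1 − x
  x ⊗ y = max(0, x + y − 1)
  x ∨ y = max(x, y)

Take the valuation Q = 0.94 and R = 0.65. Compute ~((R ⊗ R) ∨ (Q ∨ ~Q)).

0.06

R ⊗ R = max(0, 0.65 + 0.65 − 1) = max(0, 0.30) = 0.30
~Q = 1 − 0.94 = 0.06
Q ∨ ~Q = max(0.94, 0.06) = 0.94
(R ⊗ R) ∨ (Q ∨ ~Q) = max(0.30, 0.94) = 0.94
~((R ⊗ R) ∨ (Q ∨ ~Q)) = 1 − 0.94 = 0.06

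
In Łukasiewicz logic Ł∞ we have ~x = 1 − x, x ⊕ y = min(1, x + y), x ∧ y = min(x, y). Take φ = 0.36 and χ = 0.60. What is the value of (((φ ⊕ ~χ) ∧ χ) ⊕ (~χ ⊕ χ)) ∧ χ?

~χ = 1 − 0.60 = 0.40
φ ⊕ ~χ = min(1, 0.36 + 0.40) = min(1, 0.76) = 0.76
(φ ⊕ ~χ) ∧ χ = min(0.76, 0.60) = 0.60
~χ ⊕ χ = min(1, 0.40 + 0.60) = min(1, 1.00) = 1.00
((φ ⊕ ~χ) ∧ χ) ⊕ (~χ ⊕ χ) = min(1, 0.60 + 1.00) = min(1, 1.60) = 1.00
(((φ ⊕ ~χ) ∧ χ) ⊕ (~χ ⊕ χ)) ∧ χ = min(1.00, 0.60) = 0.60

0.60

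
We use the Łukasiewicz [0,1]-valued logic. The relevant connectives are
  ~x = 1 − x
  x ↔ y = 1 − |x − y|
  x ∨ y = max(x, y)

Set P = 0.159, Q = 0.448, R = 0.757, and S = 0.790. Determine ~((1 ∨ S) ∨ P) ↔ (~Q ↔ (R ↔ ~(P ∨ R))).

1 ∨ S = max(1.000, 0.790) = 1.000
(1 ∨ S) ∨ P = max(1.000, 0.159) = 1.000
~((1 ∨ S) ∨ P) = 1 − 1.000 = 0.000
~Q = 1 − 0.448 = 0.552
P ∨ R = max(0.159, 0.757) = 0.757
~(P ∨ R) = 1 − 0.757 = 0.243
R ↔ ~(P ∨ R) = 1 − |0.757 − 0.243| = 1 − 0.514 = 0.486
~Q ↔ (R ↔ ~(P ∨ R)) = 1 − |0.552 − 0.486| = 1 − 0.066 = 0.934
~((1 ∨ S) ∨ P) ↔ (~Q ↔ (R ↔ ~(P ∨ R))) = 1 − |0.000 − 0.934| = 1 − 0.934 = 0.066

0.066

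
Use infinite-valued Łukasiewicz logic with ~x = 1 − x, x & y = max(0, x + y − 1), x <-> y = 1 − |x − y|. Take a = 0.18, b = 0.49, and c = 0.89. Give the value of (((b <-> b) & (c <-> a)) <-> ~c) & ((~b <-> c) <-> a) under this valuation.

0.38

b <-> b = 1 − |0.49 − 0.49| = 1 − 0.00 = 1.00
c <-> a = 1 − |0.89 − 0.18| = 1 − 0.71 = 0.29
(b <-> b) & (c <-> a) = max(0, 1.00 + 0.29 − 1) = max(0, 0.29) = 0.29
~c = 1 − 0.89 = 0.11
((b <-> b) & (c <-> a)) <-> ~c = 1 − |0.29 − 0.11| = 1 − 0.18 = 0.82
~b = 1 − 0.49 = 0.51
~b <-> c = 1 − |0.51 − 0.89| = 1 − 0.38 = 0.62
(~b <-> c) <-> a = 1 − |0.62 − 0.18| = 1 − 0.44 = 0.56
(((b <-> b) & (c <-> a)) <-> ~c) & ((~b <-> c) <-> a) = max(0, 0.82 + 0.56 − 1) = max(0, 0.38) = 0.38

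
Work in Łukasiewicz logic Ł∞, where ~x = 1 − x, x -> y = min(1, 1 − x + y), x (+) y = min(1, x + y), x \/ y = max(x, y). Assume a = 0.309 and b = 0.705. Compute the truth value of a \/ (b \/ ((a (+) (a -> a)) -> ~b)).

0.705

a -> a = min(1, 1 − 0.309 + 0.309) = min(1, 1.000) = 1.000
a (+) (a -> a) = min(1, 0.309 + 1.000) = min(1, 1.309) = 1.000
~b = 1 − 0.705 = 0.295
(a (+) (a -> a)) -> ~b = min(1, 1 − 1.000 + 0.295) = min(1, 0.295) = 0.295
b \/ ((a (+) (a -> a)) -> ~b) = max(0.705, 0.295) = 0.705
a \/ (b \/ ((a (+) (a -> a)) -> ~b)) = max(0.309, 0.705) = 0.705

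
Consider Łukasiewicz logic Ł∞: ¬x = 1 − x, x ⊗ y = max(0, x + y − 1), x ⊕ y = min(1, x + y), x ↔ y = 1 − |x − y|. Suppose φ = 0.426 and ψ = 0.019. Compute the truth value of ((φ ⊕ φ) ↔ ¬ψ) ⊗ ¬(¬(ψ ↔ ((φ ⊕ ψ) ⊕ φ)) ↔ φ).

0.297

φ ⊕ φ = min(1, 0.426 + 0.426) = min(1, 0.852) = 0.852
¬ψ = 1 − 0.019 = 0.981
(φ ⊕ φ) ↔ ¬ψ = 1 − |0.852 − 0.981| = 1 − 0.129 = 0.871
φ ⊕ ψ = min(1, 0.426 + 0.019) = min(1, 0.445) = 0.445
(φ ⊕ ψ) ⊕ φ = min(1, 0.445 + 0.426) = min(1, 0.871) = 0.871
ψ ↔ ((φ ⊕ ψ) ⊕ φ) = 1 − |0.019 − 0.871| = 1 − 0.852 = 0.148
¬(ψ ↔ ((φ ⊕ ψ) ⊕ φ)) = 1 − 0.148 = 0.852
¬(ψ ↔ ((φ ⊕ ψ) ⊕ φ)) ↔ φ = 1 − |0.852 − 0.426| = 1 − 0.426 = 0.574
¬(¬(ψ ↔ ((φ ⊕ ψ) ⊕ φ)) ↔ φ) = 1 − 0.574 = 0.426
((φ ⊕ φ) ↔ ¬ψ) ⊗ ¬(¬(ψ ↔ ((φ ⊕ ψ) ⊕ φ)) ↔ φ) = max(0, 0.871 + 0.426 − 1) = max(0, 0.297) = 0.297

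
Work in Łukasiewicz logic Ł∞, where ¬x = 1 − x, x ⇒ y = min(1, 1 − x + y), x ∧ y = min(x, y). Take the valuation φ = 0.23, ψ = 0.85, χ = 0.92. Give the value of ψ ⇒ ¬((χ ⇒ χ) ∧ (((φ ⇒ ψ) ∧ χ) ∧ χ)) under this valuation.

0.23

χ ⇒ χ = min(1, 1 − 0.92 + 0.92) = min(1, 1.00) = 1.00
φ ⇒ ψ = min(1, 1 − 0.23 + 0.85) = min(1, 1.62) = 1.00
(φ ⇒ ψ) ∧ χ = min(1.00, 0.92) = 0.92
((φ ⇒ ψ) ∧ χ) ∧ χ = min(0.92, 0.92) = 0.92
(χ ⇒ χ) ∧ (((φ ⇒ ψ) ∧ χ) ∧ χ) = min(1.00, 0.92) = 0.92
¬((χ ⇒ χ) ∧ (((φ ⇒ ψ) ∧ χ) ∧ χ)) = 1 − 0.92 = 0.08
ψ ⇒ ¬((χ ⇒ χ) ∧ (((φ ⇒ ψ) ∧ χ) ∧ χ)) = min(1, 1 − 0.85 + 0.08) = min(1, 0.23) = 0.23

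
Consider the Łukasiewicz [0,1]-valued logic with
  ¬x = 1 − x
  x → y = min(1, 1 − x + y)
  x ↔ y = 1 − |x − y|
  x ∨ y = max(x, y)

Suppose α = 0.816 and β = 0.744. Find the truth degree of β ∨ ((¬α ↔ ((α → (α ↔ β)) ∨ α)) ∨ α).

¬α = 1 − 0.816 = 0.184
α ↔ β = 1 − |0.816 − 0.744| = 1 − 0.072 = 0.928
α → (α ↔ β) = min(1, 1 − 0.816 + 0.928) = min(1, 1.112) = 1.000
(α → (α ↔ β)) ∨ α = max(1.000, 0.816) = 1.000
¬α ↔ ((α → (α ↔ β)) ∨ α) = 1 − |0.184 − 1.000| = 1 − 0.816 = 0.184
(¬α ↔ ((α → (α ↔ β)) ∨ α)) ∨ α = max(0.184, 0.816) = 0.816
β ∨ ((¬α ↔ ((α → (α ↔ β)) ∨ α)) ∨ α) = max(0.744, 0.816) = 0.816

0.816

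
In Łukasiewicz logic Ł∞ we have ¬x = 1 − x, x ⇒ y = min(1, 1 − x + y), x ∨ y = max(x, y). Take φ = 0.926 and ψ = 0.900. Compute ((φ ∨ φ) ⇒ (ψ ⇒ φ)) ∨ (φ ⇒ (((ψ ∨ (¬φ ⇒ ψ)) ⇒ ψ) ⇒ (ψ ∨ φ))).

φ ∨ φ = max(0.926, 0.926) = 0.926
ψ ⇒ φ = min(1, 1 − 0.900 + 0.926) = min(1, 1.026) = 1.000
(φ ∨ φ) ⇒ (ψ ⇒ φ) = min(1, 1 − 0.926 + 1.000) = min(1, 1.074) = 1.000
¬φ = 1 − 0.926 = 0.074
¬φ ⇒ ψ = min(1, 1 − 0.074 + 0.900) = min(1, 1.826) = 1.000
ψ ∨ (¬φ ⇒ ψ) = max(0.900, 1.000) = 1.000
(ψ ∨ (¬φ ⇒ ψ)) ⇒ ψ = min(1, 1 − 1.000 + 0.900) = min(1, 0.900) = 0.900
ψ ∨ φ = max(0.900, 0.926) = 0.926
((ψ ∨ (¬φ ⇒ ψ)) ⇒ ψ) ⇒ (ψ ∨ φ) = min(1, 1 − 0.900 + 0.926) = min(1, 1.026) = 1.000
φ ⇒ (((ψ ∨ (¬φ ⇒ ψ)) ⇒ ψ) ⇒ (ψ ∨ φ)) = min(1, 1 − 0.926 + 1.000) = min(1, 1.074) = 1.000
((φ ∨ φ) ⇒ (ψ ⇒ φ)) ∨ (φ ⇒ (((ψ ∨ (¬φ ⇒ ψ)) ⇒ ψ) ⇒ (ψ ∨ φ))) = max(1.000, 1.000) = 1.000

1.000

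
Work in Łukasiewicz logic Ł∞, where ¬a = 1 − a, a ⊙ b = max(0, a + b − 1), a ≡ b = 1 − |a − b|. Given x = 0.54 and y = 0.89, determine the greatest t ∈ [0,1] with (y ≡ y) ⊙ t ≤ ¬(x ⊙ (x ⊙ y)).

y ≡ y = 1 − |0.89 − 0.89| = 1 − 0.00 = 1.00
So the left factor is y ≡ y = 1.00.
x ⊙ y = max(0, 0.54 + 0.89 − 1) = max(0, 0.43) = 0.43
x ⊙ (x ⊙ y) = max(0, 0.54 + 0.43 − 1) = max(0, -0.03) = 0.00
¬(x ⊙ (x ⊙ y)) = 1 − 0.00 = 1.00
So the right-hand bound is ¬(x ⊙ (x ⊙ y)) = 1.00.
The residuum of the Łukasiewicz t-norm gives the supremum: min(1, 1 − 1.00 + 1.00).
1 − 1.00 + 1.00 = 1.00, so t = min(1, 1.00) = 1.00.
Check: 1.00 ⊙ 1.00 = max(0, 1.00) = 1.00 ≤ 1.00.

1.00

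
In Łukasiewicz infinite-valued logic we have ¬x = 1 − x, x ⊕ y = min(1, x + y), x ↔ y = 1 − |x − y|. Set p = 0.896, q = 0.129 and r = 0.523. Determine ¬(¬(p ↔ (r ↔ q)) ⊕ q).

r ↔ q = 1 − |0.523 − 0.129| = 1 − 0.394 = 0.606
p ↔ (r ↔ q) = 1 − |0.896 − 0.606| = 1 − 0.290 = 0.710
¬(p ↔ (r ↔ q)) = 1 − 0.710 = 0.290
¬(p ↔ (r ↔ q)) ⊕ q = min(1, 0.290 + 0.129) = min(1, 0.419) = 0.419
¬(¬(p ↔ (r ↔ q)) ⊕ q) = 1 − 0.419 = 0.581

0.581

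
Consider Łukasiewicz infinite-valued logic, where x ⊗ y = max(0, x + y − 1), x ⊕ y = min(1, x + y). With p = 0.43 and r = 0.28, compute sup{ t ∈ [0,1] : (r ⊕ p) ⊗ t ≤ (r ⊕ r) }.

0.85

r ⊕ p = min(1, 0.28 + 0.43) = min(1, 0.71) = 0.71
So the left factor is r ⊕ p = 0.71.
r ⊕ r = min(1, 0.28 + 0.28) = min(1, 0.56) = 0.56
So the right-hand bound is r ⊕ r = 0.56.
The residuum of the Łukasiewicz t-norm gives the supremum: min(1, 1 − 0.71 + 0.56).
1 − 0.71 + 0.56 = 0.85, so t = min(1, 0.85) = 0.85.
Check: 0.71 ⊗ 0.85 = max(0, 0.56) = 0.56 ≤ 0.56.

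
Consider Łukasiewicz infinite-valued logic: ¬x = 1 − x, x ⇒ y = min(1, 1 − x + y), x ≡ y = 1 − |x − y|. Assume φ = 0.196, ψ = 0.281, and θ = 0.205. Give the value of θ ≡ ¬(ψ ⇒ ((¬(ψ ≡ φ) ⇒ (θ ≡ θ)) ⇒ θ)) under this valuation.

0.871

ψ ≡ φ = 1 − |0.281 − 0.196| = 1 − 0.085 = 0.915
¬(ψ ≡ φ) = 1 − 0.915 = 0.085
θ ≡ θ = 1 − |0.205 − 0.205| = 1 − 0.000 = 1.000
¬(ψ ≡ φ) ⇒ (θ ≡ θ) = min(1, 1 − 0.085 + 1.000) = min(1, 1.915) = 1.000
(¬(ψ ≡ φ) ⇒ (θ ≡ θ)) ⇒ θ = min(1, 1 − 1.000 + 0.205) = min(1, 0.205) = 0.205
ψ ⇒ ((¬(ψ ≡ φ) ⇒ (θ ≡ θ)) ⇒ θ) = min(1, 1 − 0.281 + 0.205) = min(1, 0.924) = 0.924
¬(ψ ⇒ ((¬(ψ ≡ φ) ⇒ (θ ≡ θ)) ⇒ θ)) = 1 − 0.924 = 0.076
θ ≡ ¬(ψ ⇒ ((¬(ψ ≡ φ) ⇒ (θ ≡ θ)) ⇒ θ)) = 1 − |0.205 − 0.076| = 1 − 0.129 = 0.871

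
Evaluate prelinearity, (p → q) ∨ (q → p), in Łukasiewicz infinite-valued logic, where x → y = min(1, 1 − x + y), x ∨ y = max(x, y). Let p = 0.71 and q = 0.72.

1.00

p → q = min(1, 1 − 0.71 + 0.72) = min(1, 1.01) = 1.00
q → p = min(1, 1 − 0.72 + 0.71) = min(1, 0.99) = 0.99
(p → q) ∨ (q → p) = max(1.00, 0.99) = 1.00
(As expected: a Ł∞-tautology — holds in every MV-chain.)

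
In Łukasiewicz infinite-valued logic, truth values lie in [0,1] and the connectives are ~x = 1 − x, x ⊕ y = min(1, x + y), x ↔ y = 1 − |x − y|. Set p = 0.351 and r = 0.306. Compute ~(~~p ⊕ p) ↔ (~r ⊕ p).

~p = 1 − 0.351 = 0.649
~~p = 1 − 0.649 = 0.351
~~p ⊕ p = min(1, 0.351 + 0.351) = min(1, 0.702) = 0.702
~(~~p ⊕ p) = 1 − 0.702 = 0.298
~r = 1 − 0.306 = 0.694
~r ⊕ p = min(1, 0.694 + 0.351) = min(1, 1.045) = 1.000
~(~~p ⊕ p) ↔ (~r ⊕ p) = 1 − |0.298 − 1.000| = 1 − 0.702 = 0.298

0.298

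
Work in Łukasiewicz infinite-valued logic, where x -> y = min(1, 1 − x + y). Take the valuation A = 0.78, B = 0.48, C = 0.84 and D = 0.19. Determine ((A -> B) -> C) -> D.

0.19

A -> B = min(1, 1 − 0.78 + 0.48) = min(1, 0.70) = 0.70
(A -> B) -> C = min(1, 1 − 0.70 + 0.84) = min(1, 1.14) = 1.00
((A -> B) -> C) -> D = min(1, 1 − 1.00 + 0.19) = min(1, 0.19) = 0.19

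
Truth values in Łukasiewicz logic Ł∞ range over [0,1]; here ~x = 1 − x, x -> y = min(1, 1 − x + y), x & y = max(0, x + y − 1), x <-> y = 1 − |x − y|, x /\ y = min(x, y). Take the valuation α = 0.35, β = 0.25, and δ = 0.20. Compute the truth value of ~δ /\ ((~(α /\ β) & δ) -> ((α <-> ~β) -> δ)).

~δ = 1 − 0.20 = 0.80
α /\ β = min(0.35, 0.25) = 0.25
~(α /\ β) = 1 − 0.25 = 0.75
~(α /\ β) & δ = max(0, 0.75 + 0.20 − 1) = max(0, -0.05) = 0.00
~β = 1 − 0.25 = 0.75
α <-> ~β = 1 − |0.35 − 0.75| = 1 − 0.40 = 0.60
(α <-> ~β) -> δ = min(1, 1 − 0.60 + 0.20) = min(1, 0.60) = 0.60
(~(α /\ β) & δ) -> ((α <-> ~β) -> δ) = min(1, 1 − 0.00 + 0.60) = min(1, 1.60) = 1.00
~δ /\ ((~(α /\ β) & δ) -> ((α <-> ~β) -> δ)) = min(0.80, 1.00) = 0.80

0.80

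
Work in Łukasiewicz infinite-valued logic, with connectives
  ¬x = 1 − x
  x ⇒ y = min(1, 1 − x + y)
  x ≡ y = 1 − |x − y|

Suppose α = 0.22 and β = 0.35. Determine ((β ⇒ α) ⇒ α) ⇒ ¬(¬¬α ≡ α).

β ⇒ α = min(1, 1 − 0.35 + 0.22) = min(1, 0.87) = 0.87
(β ⇒ α) ⇒ α = min(1, 1 − 0.87 + 0.22) = min(1, 0.35) = 0.35
¬α = 1 − 0.22 = 0.78
¬¬α = 1 − 0.78 = 0.22
¬¬α ≡ α = 1 − |0.22 − 0.22| = 1 − 0.00 = 1.00
¬(¬¬α ≡ α) = 1 − 1.00 = 0.00
((β ⇒ α) ⇒ α) ⇒ ¬(¬¬α ≡ α) = min(1, 1 − 0.35 + 0.00) = min(1, 0.65) = 0.65

0.65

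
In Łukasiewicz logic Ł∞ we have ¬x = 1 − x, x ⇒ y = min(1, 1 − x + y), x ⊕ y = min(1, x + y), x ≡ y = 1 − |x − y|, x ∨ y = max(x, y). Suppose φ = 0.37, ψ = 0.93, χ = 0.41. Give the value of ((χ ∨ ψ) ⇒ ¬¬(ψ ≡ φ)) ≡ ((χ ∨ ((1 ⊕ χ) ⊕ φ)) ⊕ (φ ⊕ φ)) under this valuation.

0.51

χ ∨ ψ = max(0.41, 0.93) = 0.93
ψ ≡ φ = 1 − |0.93 − 0.37| = 1 − 0.56 = 0.44
¬(ψ ≡ φ) = 1 − 0.44 = 0.56
¬¬(ψ ≡ φ) = 1 − 0.56 = 0.44
(χ ∨ ψ) ⇒ ¬¬(ψ ≡ φ) = min(1, 1 − 0.93 + 0.44) = min(1, 0.51) = 0.51
1 ⊕ χ = min(1, 1.00 + 0.41) = min(1, 1.41) = 1.00
(1 ⊕ χ) ⊕ φ = min(1, 1.00 + 0.37) = min(1, 1.37) = 1.00
χ ∨ ((1 ⊕ χ) ⊕ φ) = max(0.41, 1.00) = 1.00
φ ⊕ φ = min(1, 0.37 + 0.37) = min(1, 0.74) = 0.74
(χ ∨ ((1 ⊕ χ) ⊕ φ)) ⊕ (φ ⊕ φ) = min(1, 1.00 + 0.74) = min(1, 1.74) = 1.00
((χ ∨ ψ) ⇒ ¬¬(ψ ≡ φ)) ≡ ((χ ∨ ((1 ⊕ χ) ⊕ φ)) ⊕ (φ ⊕ φ)) = 1 − |0.51 − 1.00| = 1 − 0.49 = 0.51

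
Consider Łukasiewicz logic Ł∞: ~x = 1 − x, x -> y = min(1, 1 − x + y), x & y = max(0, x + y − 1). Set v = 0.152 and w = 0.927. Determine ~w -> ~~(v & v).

~w = 1 − 0.927 = 0.073
v & v = max(0, 0.152 + 0.152 − 1) = max(0, -0.696) = 0.000
~(v & v) = 1 − 0.000 = 1.000
~~(v & v) = 1 − 1.000 = 0.000
~w -> ~~(v & v) = min(1, 1 − 0.073 + 0.000) = min(1, 0.927) = 0.927

0.927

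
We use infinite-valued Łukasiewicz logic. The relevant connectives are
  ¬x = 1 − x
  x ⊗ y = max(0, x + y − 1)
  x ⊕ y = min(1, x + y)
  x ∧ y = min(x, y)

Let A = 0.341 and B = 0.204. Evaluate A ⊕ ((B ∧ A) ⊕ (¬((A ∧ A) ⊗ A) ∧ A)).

B ∧ A = min(0.204, 0.341) = 0.204
A ∧ A = min(0.341, 0.341) = 0.341
(A ∧ A) ⊗ A = max(0, 0.341 + 0.341 − 1) = max(0, -0.318) = 0.000
¬((A ∧ A) ⊗ A) = 1 − 0.000 = 1.000
¬((A ∧ A) ⊗ A) ∧ A = min(1.000, 0.341) = 0.341
(B ∧ A) ⊕ (¬((A ∧ A) ⊗ A) ∧ A) = min(1, 0.204 + 0.341) = min(1, 0.545) = 0.545
A ⊕ ((B ∧ A) ⊕ (¬((A ∧ A) ⊗ A) ∧ A)) = min(1, 0.341 + 0.545) = min(1, 0.886) = 0.886

0.886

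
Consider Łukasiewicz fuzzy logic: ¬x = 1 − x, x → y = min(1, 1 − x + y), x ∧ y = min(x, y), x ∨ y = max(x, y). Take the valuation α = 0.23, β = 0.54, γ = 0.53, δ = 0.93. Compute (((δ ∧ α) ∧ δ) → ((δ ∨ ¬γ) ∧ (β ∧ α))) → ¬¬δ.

δ ∧ α = min(0.93, 0.23) = 0.23
(δ ∧ α) ∧ δ = min(0.23, 0.93) = 0.23
¬γ = 1 − 0.53 = 0.47
δ ∨ ¬γ = max(0.93, 0.47) = 0.93
β ∧ α = min(0.54, 0.23) = 0.23
(δ ∨ ¬γ) ∧ (β ∧ α) = min(0.93, 0.23) = 0.23
((δ ∧ α) ∧ δ) → ((δ ∨ ¬γ) ∧ (β ∧ α)) = min(1, 1 − 0.23 + 0.23) = min(1, 1.00) = 1.00
¬δ = 1 − 0.93 = 0.07
¬¬δ = 1 − 0.07 = 0.93
(((δ ∧ α) ∧ δ) → ((δ ∨ ¬γ) ∧ (β ∧ α))) → ¬¬δ = min(1, 1 − 1.00 + 0.93) = min(1, 0.93) = 0.93

0.93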